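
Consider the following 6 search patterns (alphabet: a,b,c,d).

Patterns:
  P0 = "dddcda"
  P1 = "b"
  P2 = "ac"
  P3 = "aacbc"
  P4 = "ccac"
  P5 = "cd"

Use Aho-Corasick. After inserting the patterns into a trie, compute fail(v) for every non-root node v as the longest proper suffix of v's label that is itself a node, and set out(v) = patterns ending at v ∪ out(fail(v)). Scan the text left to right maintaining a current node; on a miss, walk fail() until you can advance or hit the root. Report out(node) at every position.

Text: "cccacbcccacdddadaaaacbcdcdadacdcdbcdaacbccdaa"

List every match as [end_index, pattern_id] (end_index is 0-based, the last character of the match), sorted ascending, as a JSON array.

Build automaton:
Trie (insert patterns):
  0='ε' goto a→8 b→7 c→14 d→1
  1='d' goto d→2
  2='dd' goto d→3
  3='ddd' goto c→4
  4='dddc' goto d→5
  5='dddcd' goto a→6
  6='dddcda' goto ·  ←P0
  7='b' goto ·  ←P1
  8='a' goto a→10 c→9
  9='ac' goto ·  ←P2
  10='aa' goto c→11
  11='aac' goto b→12
  12='aacb' goto c→13
  13='aacbc' goto ·  ←P3
  14='c' goto c→15 d→18
  15='cc' goto a→16
  16='cca' goto c→17
  17='ccac' goto ·  ←P4
  18='cd' goto ·  ←P5

BFS fail/out derivation:
  n1('d'): parent n0 fail=0; on 'd' 0 → fail=0;  out ∅∪∅=∅
  n7('b'): parent n0 fail=0; on 'b' 0 → fail=0;  out {1}∪∅={1}
  n8('a'): parent n0 fail=0; on 'a' 0 → fail=0;  out ∅∪∅=∅
  n14('c'): parent n0 fail=0; on 'c' 0 → fail=0;  out ∅∪∅=∅
  n2('dd'): parent n1 fail=0; on 'd' 0 → fail=1;  out ∅∪∅=∅
  n9('ac'): parent n8 fail=0; on 'c' 0 → fail=14;  out {2}∪∅={2}
  n10('aa'): parent n8 fail=0; on 'a' 0 → fail=8;  out ∅∪∅=∅
  n15('cc'): parent n14 fail=0; on 'c' 0 → fail=14;  out ∅∪∅=∅
  n18('cd'): parent n14 fail=0; on 'd' 0 → fail=1;  out {5}∪∅={5}
  n3('ddd'): parent n2 fail=1; on 'd' 1 → fail=2;  out ∅∪∅=∅
  n11('aac'): parent n10 fail=8; on 'c' 8 → fail=9;  out ∅∪{2}={2}
  n16('cca'): parent n15 fail=14; on 'a' 14→0 → fail=8;  out ∅∪∅=∅
  n4('dddc'): parent n3 fail=2; on 'c' 2→1→0 → fail=14;  out ∅∪∅=∅
  n12('aacb'): parent n11 fail=9; on 'b' 9→14→0 → fail=7;  out ∅∪{1}={1}
  n17('ccac'): parent n16 fail=8; on 'c' 8 → fail=9;  out {4}∪{2}={2,4}
  n5('dddcd'): parent n4 fail=14; on 'd' 14 → fail=18;  out ∅∪{5}={5}
  n13('aacbc'): parent n12 fail=7; on 'c' 7→0 → fail=14;  out {3}∪∅={3}
  n6('dddcda'): parent n5 fail=18; on 'a' 18→1→0 → fail=8;  out {0}∪∅={0}

Scan:
pos 0 'c': at 14
pos 1 'c': at 15
pos 2 'c': at 15 (via fail)
pos 3 'a': at 16
pos 4 'c': at 17  ** P2@[3:4],P4@[1:4]
pos 5 'b': at 7 (via fail)  ** P1@[5:5]
pos 6 'c': at 14 (via fail)
pos 7 'c': at 15
pos 8 'c': at 15 (via fail)
pos 9 'a': at 16
pos 10 'c': at 17  ** P2@[9:10],P4@[7:10]
pos 11 'd': at 18 (via fail)  ** P5@[10:11]
pos 12 'd': at 2 (via fail)
pos 13 'd': at 3
pos 14 'a': at 8 (via fail)
pos 15 'd': at 1 (via fail)
pos 16 'a': at 8 (via fail)
pos 17 'a': at 10
pos 18 'a': at 10 (via fail)
pos 19 'a': at 10 (via fail)
pos 20 'c': at 11  ** P2@[19:20]
pos 21 'b': at 12  ** P1@[21:21]
pos 22 'c': at 13  ** P3@[18:22]
pos 23 'd': at 18 (via fail)  ** P5@[22:23]
pos 24 'c': at 14 (via fail)
pos 25 'd': at 18  ** P5@[24:25]
pos 26 'a': at 8 (via fail)
pos 27 'd': at 1 (via fail)
pos 28 'a': at 8 (via fail)
pos 29 'c': at 9  ** P2@[28:29]
pos 30 'd': at 18 (via fail)  ** P5@[29:30]
pos 31 'c': at 14 (via fail)
pos 32 'd': at 18  ** P5@[31:32]
pos 33 'b': at 7 (via fail)  ** P1@[33:33]
pos 34 'c': at 14 (via fail)
pos 35 'd': at 18  ** P5@[34:35]
pos 36 'a': at 8 (via fail)
pos 37 'a': at 10
pos 38 'c': at 11  ** P2@[37:38]
pos 39 'b': at 12  ** P1@[39:39]
pos 40 'c': at 13  ** P3@[36:40]
pos 41 'c': at 15 (via fail)
pos 42 'd': at 18 (via fail)  ** P5@[41:42]
pos 43 'a': at 8 (via fail)
pos 44 'a': at 10

All matches (sorted): [[4,2],[4,4],[5,1],[10,2],[10,4],[11,5],[20,2],[21,1],[22,3],[23,5],[25,5],[29,2],[30,5],[32,5],[33,1],[35,5],[38,2],[39,1],[40,3],[42,5]]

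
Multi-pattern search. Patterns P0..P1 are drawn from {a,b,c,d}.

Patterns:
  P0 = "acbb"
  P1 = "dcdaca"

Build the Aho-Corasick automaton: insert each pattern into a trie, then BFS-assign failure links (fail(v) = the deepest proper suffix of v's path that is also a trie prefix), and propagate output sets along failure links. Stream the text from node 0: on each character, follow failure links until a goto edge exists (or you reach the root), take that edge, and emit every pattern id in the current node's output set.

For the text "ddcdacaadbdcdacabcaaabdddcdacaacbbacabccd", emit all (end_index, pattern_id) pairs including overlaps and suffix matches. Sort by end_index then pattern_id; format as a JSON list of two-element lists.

Build:
Trie nodes:
  0='ε' goto a→1 d→5
  1='a' goto c→2
  2='ac' goto b→3
  3='acb' goto b→4
  4='acbb' goto ·  [P0 ends]
  5='d' goto c→6
  6='dc' goto d→7
  7='dcd' goto a→8
  8='dcda' goto c→9
  9='dcdac' goto a→10
  10='dcdaca' goto ·  [P1 ends]

BFS fail/out derivation:
  fail(1) 'a': from fail(0)=0 chase 'a': 0 ⇒ 0;  out=∅∪out(0)=∅
  fail(5) 'd': from fail(0)=0 chase 'd': 0 ⇒ 0;  out=∅∪out(0)=∅
  fail(2) 'ac': from fail(1)=0 chase 'c': 0 ⇒ 0;  out=∅∪out(0)=∅
  fail(6) 'dc': from fail(5)=0 chase 'c': 0 ⇒ 0;  out=∅∪out(0)=∅
  fail(3) 'acb': from fail(2)=0 chase 'b': 0 ⇒ 0;  out=∅∪out(0)=∅
  fail(7) 'dcd': from fail(6)=0 chase 'd': 0 ⇒ 5;  out=∅∪out(5)=∅
  fail(4) 'acbb': from fail(3)=0 chase 'b': 0 ⇒ 0;  out={0}∪out(0)={0}
  fail(8) 'dcda': from fail(7)=5 chase 'a': 5→0 ⇒ 1;  out=∅∪out(1)=∅
  fail(9) 'dcdac': from fail(8)=1 chase 'c': 1 ⇒ 2;  out=∅∪out(2)=∅
  fail(10) 'dcdaca': from fail(9)=2 chase 'a': 2→0 ⇒ 1;  out={1}∪out(1)={1}

Text stream:
i=0 'd': node 0→5
i=1 'd': node 5→5 (fail-walked)
i=2 'c': node 5→6
i=3 'd': node 6→7
i=4 'a': node 7→8
i=5 'c': node 8→9
i=6 'a': node 9→10  ** P1@[1:6]
i=7 'a': node 10→1 (fail-walked)
i=8 'd': node 1→5 (fail-walked)
i=9 'b': node 5→0 (fail-walked)
i=10 'd': node 0→5
i=11 'c': node 5→6
i=12 'd': node 6→7
i=13 'a': node 7→8
i=14 'c': node 8→9
i=15 'a': node 9→10  ** P1@[10:15]
i=16 'b': node 10→0 (fail-walked)
i=17 'c': node 0→0
i=18 'a': node 0→1
i=19 'a': node 1→1 (fail-walked)
i=20 'a': node 1→1 (fail-walked)
i=21 'b': node 1→0 (fail-walked)
i=22 'd': node 0→5
i=23 'd': node 5→5 (fail-walked)
i=24 'd': node 5→5 (fail-walked)
i=25 'c': node 5→6
i=26 'd': node 6→7
i=27 'a': node 7→8
i=28 'c': node 8→9
i=29 'a': node 9→10  ** P1@[24:29]
i=30 'a': node 10→1 (fail-walked)
i=31 'c': node 1→2
i=32 'b': node 2→3
i=33 'b': node 3→4  ** P0@[30:33]
i=34 'a': node 4→1 (fail-walked)
i=35 'c': node 1→2
i=36 'a': node 2→1 (fail-walked)
i=37 'b': node 1→0 (fail-walked)
i=38 'c': node 0→0
i=39 'c': node 0→0
i=40 'd': node 0→5

Matches: [[6,1],[15,1],[29,1],[33,0]]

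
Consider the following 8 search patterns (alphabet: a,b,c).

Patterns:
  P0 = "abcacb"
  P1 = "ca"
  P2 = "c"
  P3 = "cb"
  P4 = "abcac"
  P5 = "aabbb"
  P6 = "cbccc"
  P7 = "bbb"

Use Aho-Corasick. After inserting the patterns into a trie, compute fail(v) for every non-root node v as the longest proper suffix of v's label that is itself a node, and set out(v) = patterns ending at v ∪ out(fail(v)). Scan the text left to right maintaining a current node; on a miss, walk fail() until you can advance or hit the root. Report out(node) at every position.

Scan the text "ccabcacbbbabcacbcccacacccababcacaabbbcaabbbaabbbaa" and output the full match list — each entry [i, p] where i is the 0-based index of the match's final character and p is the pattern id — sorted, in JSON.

Build:
Trie nodes:
  n0 'ε': a→1 b→17 c→7
  n1 'a': a→10 b→2
  n2 'ab': c→3
  n3 'abc': a→4
  n4 'abca': c→5
  n5 'abcac': b→6  ←P4
  n6 'abcacb': ·  ←P0
  n7 'c': a→8 b→9  ←P2
  n8 'ca': ·  ←P1
  n9 'cb': c→14  ←P3
  n10 'aa': b→11
  n11 'aab': b→12
  n12 'aabb': b→13
  n13 'aabbb': ·  ←P5
  n14 'cbc': c→15
  n15 'cbcc': c→16
  n16 'cbccc': ·  ←P6
  n17 'b': b→18
  n18 'bb': b→19
  n19 'bbb': ·  ←P7

Failure links (BFS by depth):
  fail(1) 'a': from fail(0)=0 chase 'a': 0 ⇒ 0;  out=∅∪out(0)=∅
  fail(7) 'c': from fail(0)=0 chase 'c': 0 ⇒ 0;  out={2}∪out(0)={2}
  fail(17) 'b': from fail(0)=0 chase 'b': 0 ⇒ 0;  out=∅∪out(0)=∅
  fail(2) 'ab': from fail(1)=0 chase 'b': 0 ⇒ 17;  out=∅∪out(17)=∅
  fail(8) 'ca': from fail(7)=0 chase 'a': 0 ⇒ 1;  out={1}∪out(1)={1}
  fail(9) 'cb': from fail(7)=0 chase 'b': 0 ⇒ 17;  out={3}∪out(17)={3}
  fail(10) 'aa': from fail(1)=0 chase 'a': 0 ⇒ 1;  out=∅∪out(1)=∅
  fail(18) 'bb': from fail(17)=0 chase 'b': 0 ⇒ 17;  out=∅∪out(17)=∅
  fail(3) 'abc': from fail(2)=17 chase 'c': 17→0 ⇒ 7;  out=∅∪out(7)={2}
  fail(11) 'aab': from fail(10)=1 chase 'b': 1 ⇒ 2;  out=∅∪out(2)=∅
  fail(14) 'cbc': from fail(9)=17 chase 'c': 17→0 ⇒ 7;  out=∅∪out(7)={2}
  fail(19) 'bbb': from fail(18)=17 chase 'b': 17 ⇒ 18;  out={7}∪out(18)={7}
  fail(4) 'abca': from fail(3)=7 chase 'a': 7 ⇒ 8;  out=∅∪out(8)={1}
  fail(12) 'aabb': from fail(11)=2 chase 'b': 2→17 ⇒ 18;  out=∅∪out(18)=∅
  fail(15) 'cbcc': from fail(14)=7 chase 'c': 7→0 ⇒ 7;  out=∅∪out(7)={2}
  fail(5) 'abcac': from fail(4)=8 chase 'c': 8→1→0 ⇒ 7;  out={4}∪out(7)={2,4}
  fail(13) 'aabbb': from fail(12)=18 chase 'b': 18 ⇒ 19;  out={5}∪out(19)={5,7}
  fail(16) 'cbccc': from fail(15)=7 chase 'c': 7→0 ⇒ 7;  out={6}∪out(7)={2,6}
  fail(6) 'abcacb': from fail(5)=7 chase 'b': 7 ⇒ 9;  out={0}∪out(9)={0,3}

Scan:
pos 0 'c': at 7  emit P2@[0:0]
pos 1 'c': at 7 (via fail)  emit P2@[1:1]
pos 2 'a': at 8  emit P1@[1:2]
pos 3 'b': at 2 (via fail)
pos 4 'c': at 3  emit P2@[4:4]
pos 5 'a': at 4  emit P1@[4:5]
pos 6 'c': at 5  emit P2@[6:6],P4@[2:6]
pos 7 'b': at 6  emit P0@[2:7],P3@[6:7]
pos 8 'b': at 18 (via fail)
pos 9 'b': at 19  emit P7@[7:9]
pos 10 'a': at 1 (via fail)
pos 11 'b': at 2
pos 12 'c': at 3  emit P2@[12:12]
pos 13 'a': at 4  emit P1@[12:13]
pos 14 'c': at 5  emit P2@[14:14],P4@[10:14]
pos 15 'b': at 6  emit P0@[10:15],P3@[14:15]
pos 16 'c': at 14 (via fail)  emit P2@[16:16]
pos 17 'c': at 15  emit P2@[17:17]
pos 18 'c': at 16  emit P2@[18:18],P6@[14:18]
pos 19 'a': at 8 (via fail)  emit P1@[18:19]
pos 20 'c': at 7 (via fail)  emit P2@[20:20]
pos 21 'a': at 8  emit P1@[20:21]
pos 22 'c': at 7 (via fail)  emit P2@[22:22]
pos 23 'c': at 7 (via fail)  emit P2@[23:23]
pos 24 'c': at 7 (via fail)  emit P2@[24:24]
pos 25 'a': at 8  emit P1@[24:25]
pos 26 'b': at 2 (via fail)
pos 27 'a': at 1 (via fail)
pos 28 'b': at 2
pos 29 'c': at 3  emit P2@[29:29]
pos 30 'a': at 4  emit P1@[29:30]
pos 31 'c': at 5  emit P2@[31:31],P4@[27:31]
pos 32 'a': at 8 (via fail)  emit P1@[31:32]
pos 33 'a': at 10 (via fail)
pos 34 'b': at 11
pos 35 'b': at 12
pos 36 'b': at 13  emit P5@[32:36],P7@[34:36]
pos 37 'c': at 7 (via fail)  emit P2@[37:37]
pos 38 'a': at 8  emit P1@[37:38]
pos 39 'a': at 10 (via fail)
pos 40 'b': at 11
pos 41 'b': at 12
pos 42 'b': at 13  emit P5@[38:42],P7@[40:42]
pos 43 'a': at 1 (via fail)
pos 44 'a': at 10
pos 45 'b': at 11
pos 46 'b': at 12
pos 47 'b': at 13  emit P5@[43:47],P7@[45:47]
pos 48 'a': at 1 (via fail)
pos 49 'a': at 10

Matches: [[0,2],[1,2],[2,1],[4,2],[5,1],[6,2],[6,4],[7,0],[7,3],[9,7],[12,2],[13,1],[14,2],[14,4],[15,0],[15,3],[16,2],[17,2],[18,2],[18,6],[19,1],[20,2],[21,1],[22,2],[23,2],[24,2],[25,1],[29,2],[30,1],[31,2],[31,4],[32,1],[36,5],[36,7],[37,2],[38,1],[42,5],[42,7],[47,5],[47,7]]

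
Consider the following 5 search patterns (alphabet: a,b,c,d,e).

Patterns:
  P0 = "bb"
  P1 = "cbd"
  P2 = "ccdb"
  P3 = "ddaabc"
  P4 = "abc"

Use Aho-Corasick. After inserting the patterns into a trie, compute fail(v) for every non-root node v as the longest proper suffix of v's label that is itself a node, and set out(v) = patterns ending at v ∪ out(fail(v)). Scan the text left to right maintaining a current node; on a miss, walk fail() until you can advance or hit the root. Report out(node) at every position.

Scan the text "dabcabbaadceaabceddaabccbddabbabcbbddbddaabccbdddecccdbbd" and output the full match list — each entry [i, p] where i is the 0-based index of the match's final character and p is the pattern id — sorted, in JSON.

Build automaton:
Trie (insert patterns):
  0='ε' goto a→15 b→1 c→3 d→9
  1='b' goto b→2
  2='bb' goto ·  ←P0
  3='c' goto b→4 c→6
  4='cb' goto d→5
  5='cbd' goto ·  ←P1
  6='cc' goto d→7
  7='ccd' goto b→8
  8='ccdb' goto ·  ←P2
  9='d' goto d→10
  10='dd' goto a→11
  11='dda' goto a→12
  12='ddaa' goto b→13
  13='ddaab' goto c→14
  14='ddaabc' goto ·  ←P3
  15='a' goto b→16
  16='ab' goto c→17
  17='abc' goto ·  ←P4

Failure links (BFS by depth):
  n1('b'): parent n0 fail=0; on 'b' 0 → fail=0;  out ∅∪∅=∅
  n3('c'): parent n0 fail=0; on 'c' 0 → fail=0;  out ∅∪∅=∅
  n9('d'): parent n0 fail=0; on 'd' 0 → fail=0;  out ∅∪∅=∅
  n15('a'): parent n0 fail=0; on 'a' 0 → fail=0;  out ∅∪∅=∅
  n2('bb'): parent n1 fail=0; on 'b' 0 → fail=1;  out {0}∪∅={0}
  n4('cb'): parent n3 fail=0; on 'b' 0 → fail=1;  out ∅∪∅=∅
  n6('cc'): parent n3 fail=0; on 'c' 0 → fail=3;  out ∅∪∅=∅
  n10('dd'): parent n9 fail=0; on 'd' 0 → fail=9;  out ∅∪∅=∅
  n16('ab'): parent n15 fail=0; on 'b' 0 → fail=1;  out ∅∪∅=∅
  n5('cbd'): parent n4 fail=1; on 'd' 1→0 → fail=9;  out {1}∪∅={1}
  n7('ccd'): parent n6 fail=3; on 'd' 3→0 → fail=9;  out ∅∪∅=∅
  n11('dda'): parent n10 fail=9; on 'a' 9→0 → fail=15;  out ∅∪∅=∅
  n17('abc'): parent n16 fail=1; on 'c' 1→0 → fail=3;  out {4}∪∅={4}
  n8('ccdb'): parent n7 fail=9; on 'b' 9→0 → fail=1;  out {2}∪∅={2}
  n12('ddaa'): parent n11 fail=15; on 'a' 15→0 → fail=15;  out ∅∪∅=∅
  n13('ddaab'): parent n12 fail=15; on 'b' 15 → fail=16;  out ∅∪∅=∅
  n14('ddaabc'): parent n13 fail=16; on 'c' 16 → fail=17;  out {3}∪{4}={3,4}

Run:
[0] read 'd'  n0⇒n9
[1] read 'a'  n9⇒n15 ·f
[2] read 'b'  n15⇒n16
[3] read 'c'  n16⇒n17  emit P4@[1:3]
[4] read 'a'  n17⇒n15 ·f
[5] read 'b'  n15⇒n16
[6] read 'b'  n16⇒n2 ·f  emit P0@[5:6]
[7] read 'a'  n2⇒n15 ·f
[8] read 'a'  n15⇒n15 ·f
[9] read 'd'  n15⇒n9 ·f
[10] read 'c'  n9⇒n3 ·f
[11] read 'e'  n3⇒n0 ·f
[12] read 'a'  n0⇒n15
[13] read 'a'  n15⇒n15 ·f
[14] read 'b'  n15⇒n16
[15] read 'c'  n16⇒n17  emit P4@[13:15]
[16] read 'e'  n17⇒n0 ·f
[17] read 'd'  n0⇒n9
[18] read 'd'  n9⇒n10
[19] read 'a'  n10⇒n11
[20] read 'a'  n11⇒n12
[21] read 'b'  n12⇒n13
[22] read 'c'  n13⇒n14  emit P3@[17:22],P4@[20:22]
[23] read 'c'  n14⇒n6 ·f
[24] read 'b'  n6⇒n4 ·f
[25] read 'd'  n4⇒n5  emit P1@[23:25]
[26] read 'd'  n5⇒n10 ·f
[27] read 'a'  n10⇒n11
[28] read 'b'  n11⇒n16 ·f
[29] read 'b'  n16⇒n2 ·f  emit P0@[28:29]
[30] read 'a'  n2⇒n15 ·f
[31] read 'b'  n15⇒n16
[32] read 'c'  n16⇒n17  emit P4@[30:32]
[33] read 'b'  n17⇒n4 ·f
[34] read 'b'  n4⇒n2 ·f  emit P0@[33:34]
[35] read 'd'  n2⇒n9 ·f
[36] read 'd'  n9⇒n10
[37] read 'b'  n10⇒n1 ·f
[38] read 'd'  n1⇒n9 ·f
[39] read 'd'  n9⇒n10
[40] read 'a'  n10⇒n11
[41] read 'a'  n11⇒n12
[42] read 'b'  n12⇒n13
[43] read 'c'  n13⇒n14  emit P3@[38:43],P4@[41:43]
[44] read 'c'  n14⇒n6 ·f
[45] read 'b'  n6⇒n4 ·f
[46] read 'd'  n4⇒n5  emit P1@[44:46]
[47] read 'd'  n5⇒n10 ·f
[48] read 'd'  n10⇒n10 ·f
[49] read 'e'  n10⇒n0 ·f
[50] read 'c'  n0⇒n3
[51] read 'c'  n3⇒n6
[52] read 'c'  n6⇒n6 ·f
[53] read 'd'  n6⇒n7
[54] read 'b'  n7⇒n8  emit P2@[51:54]
[55] read 'b'  n8⇒n2 ·f  emit P0@[54:55]
[56] read 'd'  n2⇒n9 ·f

All matches (sorted): [[3,4],[6,0],[15,4],[22,3],[22,4],[25,1],[29,0],[32,4],[34,0],[43,3],[43,4],[46,1],[54,2],[55,0]]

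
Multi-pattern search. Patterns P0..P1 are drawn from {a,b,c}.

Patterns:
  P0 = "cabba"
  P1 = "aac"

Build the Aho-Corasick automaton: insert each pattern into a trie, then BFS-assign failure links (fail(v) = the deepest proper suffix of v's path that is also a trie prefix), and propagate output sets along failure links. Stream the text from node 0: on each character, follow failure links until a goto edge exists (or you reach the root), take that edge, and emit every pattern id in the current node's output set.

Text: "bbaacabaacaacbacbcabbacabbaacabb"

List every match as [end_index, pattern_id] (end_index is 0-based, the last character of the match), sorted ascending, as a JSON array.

Build:
Trie nodes:
  n0 'ε': a→6 c→1
  n1 'c': a→2
  n2 'ca': b→3
  n3 'cab': b→4
  n4 'cabb': a→5
  n5 'cabba': ·  [P0 ends]
  n6 'a': a→7
  n7 'aa': c→8
  n8 'aac': ·  [P1 ends]

BFS fail/out derivation:
  fail(1) 'c': from fail(0)=0 chase 'c': 0 ⇒ 0;  out=∅∪out(0)=∅
  fail(6) 'a': from fail(0)=0 chase 'a': 0 ⇒ 0;  out=∅∪out(0)=∅
  fail(2) 'ca': from fail(1)=0 chase 'a': 0 ⇒ 6;  out=∅∪out(6)=∅
  fail(7) 'aa': from fail(6)=0 chase 'a': 0 ⇒ 6;  out=∅∪out(6)=∅
  fail(3) 'cab': from fail(2)=6 chase 'b': 6→0 ⇒ 0;  out=∅∪out(0)=∅
  fail(8) 'aac': from fail(7)=6 chase 'c': 6→0 ⇒ 1;  out={1}∪out(1)={1}
  fail(4) 'cabb': from fail(3)=0 chase 'b': 0 ⇒ 0;  out=∅∪out(0)=∅
  fail(5) 'cabba': from fail(4)=0 chase 'a': 0 ⇒ 6;  out={0}∪out(6)={0}

Scan:
pos 0 'b': at 0
pos 1 'b': at 0
pos 2 'a': at 6
pos 3 'a': at 7
pos 4 'c': at 8  ** P1@[2:4]
pos 5 'a': at 2 (fail-walked)
pos 6 'b': at 3
pos 7 'a': at 6 (fail-walked)
pos 8 'a': at 7
pos 9 'c': at 8  ** P1@[7:9]
pos 10 'a': at 2 (fail-walked)
pos 11 'a': at 7 (fail-walked)
pos 12 'c': at 8  ** P1@[10:12]
pos 13 'b': at 0 (fail-walked)
pos 14 'a': at 6
pos 15 'c': at 1 (fail-walked)
pos 16 'b': at 0 (fail-walked)
pos 17 'c': at 1
pos 18 'a': at 2
pos 19 'b': at 3
pos 20 'b': at 4
pos 21 'a': at 5  ** P0@[17:21]
pos 22 'c': at 1 (fail-walked)
pos 23 'a': at 2
pos 24 'b': at 3
pos 25 'b': at 4
pos 26 'a': at 5  ** P0@[22:26]
pos 27 'a': at 7 (fail-walked)
pos 28 'c': at 8  ** P1@[26:28]
pos 29 'a': at 2 (fail-walked)
pos 30 'b': at 3
pos 31 'b': at 4

Matches: [[4,1],[9,1],[12,1],[21,0],[26,0],[28,1]]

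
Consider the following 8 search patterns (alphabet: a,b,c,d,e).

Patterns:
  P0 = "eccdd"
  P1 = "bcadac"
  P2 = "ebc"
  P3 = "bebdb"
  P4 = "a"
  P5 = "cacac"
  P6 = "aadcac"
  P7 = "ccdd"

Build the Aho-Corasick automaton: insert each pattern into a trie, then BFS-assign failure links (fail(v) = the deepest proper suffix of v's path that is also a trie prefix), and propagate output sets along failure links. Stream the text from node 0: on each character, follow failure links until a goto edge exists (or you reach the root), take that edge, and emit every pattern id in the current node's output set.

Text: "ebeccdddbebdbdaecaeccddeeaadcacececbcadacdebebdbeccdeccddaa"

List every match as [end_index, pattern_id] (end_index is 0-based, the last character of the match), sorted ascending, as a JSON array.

Build:
Trie (insert patterns):
  0='ε' goto a→18 b→6 c→19 e→1
  1='e' goto b→12 c→2
  2='ec' goto c→3
  3='ecc' goto d→4
  4='eccd' goto d→5
  5='eccdd' goto ·  [P0 ends]
  6='b' goto c→7 e→14
  7='bc' goto a→8
  8='bca' goto d→9
  9='bcad' goto a→10
  10='bcada' goto c→11
  11='bcadac' goto ·  [P1 ends]
  12='eb' goto c→13
  13='ebc' goto ·  [P2 ends]
  14='be' goto b→15
  15='beb' goto d→16
  16='bebd' goto b→17
  17='bebdb' goto ·  [P3 ends]
  18='a' goto a→24  [P4 ends]
  19='c' goto a→20 c→29
  20='ca' goto c→21
  21='cac' goto a→22
  22='caca' goto c→23
  23='cacac' goto ·  [P5 ends]
  24='aa' goto d→25
  25='aad' goto c→26
  26='aadc' goto a→27
  27='aadca' goto c→28
  28='aadcac' goto ·  [P6 ends]
  29='cc' goto d→30
  30='ccd' goto d→31
  31='ccdd' goto ·  [P7 ends]

BFS fail/out derivation:
  fail(1) 'e': from fail(0)=0 chase 'e': 0 ⇒ 0;  out=∅∪out(0)=∅
  fail(6) 'b': from fail(0)=0 chase 'b': 0 ⇒ 0;  out=∅∪out(0)=∅
  fail(18) 'a': from fail(0)=0 chase 'a': 0 ⇒ 0;  out={4}∪out(0)={4}
  fail(19) 'c': from fail(0)=0 chase 'c': 0 ⇒ 0;  out=∅∪out(0)=∅
  fail(2) 'ec': from fail(1)=0 chase 'c': 0 ⇒ 19;  out=∅∪out(19)=∅
  fail(7) 'bc': from fail(6)=0 chase 'c': 0 ⇒ 19;  out=∅∪out(19)=∅
  fail(12) 'eb': from fail(1)=0 chase 'b': 0 ⇒ 6;  out=∅∪out(6)=∅
  fail(14) 'be': from fail(6)=0 chase 'e': 0 ⇒ 1;  out=∅∪out(1)=∅
  fail(20) 'ca': from fail(19)=0 chase 'a': 0 ⇒ 18;  out=∅∪out(18)={4}
  fail(24) 'aa': from fail(18)=0 chase 'a': 0 ⇒ 18;  out=∅∪out(18)={4}
  fail(29) 'cc': from fail(19)=0 chase 'c': 0 ⇒ 19;  out=∅∪out(19)=∅
  fail(3) 'ecc': from fail(2)=19 chase 'c': 19 ⇒ 29;  out=∅∪out(29)=∅
  fail(8) 'bca': from fail(7)=19 chase 'a': 19 ⇒ 20;  out=∅∪out(20)={4}
  fail(13) 'ebc': from fail(12)=6 chase 'c': 6 ⇒ 7;  out={2}∪out(7)={2}
  fail(15) 'beb': from fail(14)=1 chase 'b': 1 ⇒ 12;  out=∅∪out(12)=∅
  fail(21) 'cac': from fail(20)=18 chase 'c': 18→0 ⇒ 19;  out=∅∪out(19)=∅
  fail(25) 'aad': from fail(24)=18 chase 'd': 18→0 ⇒ 0;  out=∅∪out(0)=∅
  fail(30) 'ccd': from fail(29)=19 chase 'd': 19→0 ⇒ 0;  out=∅∪out(0)=∅
  fail(4) 'eccd': from fail(3)=29 chase 'd': 29 ⇒ 30;  out=∅∪out(30)=∅
  fail(9) 'bcad': from fail(8)=20 chase 'd': 20→18→0 ⇒ 0;  out=∅∪out(0)=∅
  fail(16) 'bebd': from fail(15)=12 chase 'd': 12→6→0 ⇒ 0;  out=∅∪out(0)=∅
  fail(22) 'caca': from fail(21)=19 chase 'a': 19 ⇒ 20;  out=∅∪out(20)={4}
  fail(26) 'aadc': from fail(25)=0 chase 'c': 0 ⇒ 19;  out=∅∪out(19)=∅
  fail(31) 'ccdd': from fail(30)=0 chase 'd': 0 ⇒ 0;  out={7}∪out(0)={7}
  fail(5) 'eccdd': from fail(4)=30 chase 'd': 30 ⇒ 31;  out={0}∪out(31)={0,7}
  fail(10) 'bcada': from fail(9)=0 chase 'a': 0 ⇒ 18;  out=∅∪out(18)={4}
  fail(17) 'bebdb': from fail(16)=0 chase 'b': 0 ⇒ 6;  out={3}∪out(6)={3}
  fail(23) 'cacac': from fail(22)=20 chase 'c': 20 ⇒ 21;  out={5}∪out(21)={5}
  fail(27) 'aadca': from fail(26)=19 chase 'a': 19 ⇒ 20;  out=∅∪out(20)={4}
  fail(11) 'bcadac': from fail(10)=18 chase 'c': 18→0 ⇒ 19;  out={1}∪out(19)={1}
  fail(28) 'aadcac': from fail(27)=20 chase 'c': 20 ⇒ 21;  out={6}∪out(21)={6}

Text stream:
i=0 'e': node 0→1
i=1 'b': node 1→12
i=2 'e': node 12→14 (via fail)
i=3 'c': node 14→2 (via fail)
i=4 'c': node 2→3
i=5 'd': node 3→4
i=6 'd': node 4→5  emit P0@[2:6],P7@[3:6]
i=7 'd': node 5→0 (via fail)
i=8 'b': node 0→6
i=9 'e': node 6→14
i=10 'b': node 14→15
i=11 'd': node 15→16
i=12 'b': node 16→17  emit P3@[8:12]
i=13 'd': node 17→0 (via fail)
i=14 'a': node 0→18  emit P4@[14:14]
i=15 'e': node 18→1 (via fail)
i=16 'c': node 1→2
i=17 'a': node 2→20 (via fail)  emit P4@[17:17]
i=18 'e': node 20→1 (via fail)
i=19 'c': node 1→2
i=20 'c': node 2→3
i=21 'd': node 3→4
i=22 'd': node 4→5  emit P0@[18:22],P7@[19:22]
i=23 'e': node 5→1 (via fail)
i=24 'e': node 1→1 (via fail)
i=25 'a': node 1→18 (via fail)  emit P4@[25:25]
i=26 'a': node 18→24  emit P4@[26:26]
i=27 'd': node 24→25
i=28 'c': node 25→26
i=29 'a': node 26→27  emit P4@[29:29]
i=30 'c': node 27→28  emit P6@[25:30]
i=31 'e': node 28→1 (via fail)
i=32 'c': node 1→2
i=33 'e': node 2→1 (via fail)
i=34 'c': node 1→2
i=35 'b': node 2→6 (via fail)
i=36 'c': node 6→7
i=37 'a': node 7→8  emit P4@[37:37]
i=38 'd': node 8→9
i=39 'a': node 9→10  emit P4@[39:39]
i=40 'c': node 10→11  emit P1@[35:40]
i=41 'd': node 11→0 (via fail)
i=42 'e': node 0→1
i=43 'b': node 1→12
i=44 'e': node 12→14 (via fail)
i=45 'b': node 14→15
i=46 'd': node 15→16
i=47 'b': node 16→17  emit P3@[43:47]
i=48 'e': node 17→14 (via fail)
i=49 'c': node 14→2 (via fail)
i=50 'c': node 2→3
i=51 'd': node 3→4
i=52 'e': node 4→1 (via fail)
i=53 'c': node 1→2
i=54 'c': node 2→3
i=55 'd': node 3→4
i=56 'd': node 4→5  emit P0@[52:56],P7@[53:56]
i=57 'a': node 5→18 (via fail)  emit P4@[57:57]
i=58 'a': node 18→24  emit P4@[58:58]

Matches: [[6,0],[6,7],[12,3],[14,4],[17,4],[22,0],[22,7],[25,4],[26,4],[29,4],[30,6],[37,4],[39,4],[40,1],[47,3],[56,0],[56,7],[57,4],[58,4]]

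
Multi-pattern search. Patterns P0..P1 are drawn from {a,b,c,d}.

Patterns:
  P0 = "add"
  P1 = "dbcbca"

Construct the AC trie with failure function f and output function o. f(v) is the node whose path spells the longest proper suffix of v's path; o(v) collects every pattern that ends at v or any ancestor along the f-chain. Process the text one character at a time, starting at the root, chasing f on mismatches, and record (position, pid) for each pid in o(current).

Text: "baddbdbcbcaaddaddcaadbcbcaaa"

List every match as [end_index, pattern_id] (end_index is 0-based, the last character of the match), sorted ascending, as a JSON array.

Construct AC machine:
Trie nodes:
  0='ε' goto a→1 d→4
  1='a' goto d→2
  2='ad' goto d→3
  3='add' goto ·  ←P0
  4='d' goto b→5
  5='db' goto c→6
  6='dbc' goto b→7
  7='dbcb' goto c→8
  8='dbcbc' goto a→9
  9='dbcbca' goto ·  ←P1

BFS fail/out derivation:
  n1('a'): parent n0 fail=0; on 'a' 0 → fail=0;  out ∅∪∅=∅
  n4('d'): parent n0 fail=0; on 'd' 0 → fail=0;  out ∅∪∅=∅
  n2('ad'): parent n1 fail=0; on 'd' 0 → fail=4;  out ∅∪∅=∅
  n5('db'): parent n4 fail=0; on 'b' 0 → fail=0;  out ∅∪∅=∅
  n3('add'): parent n2 fail=4; on 'd' 4→0 → fail=4;  out {0}∪∅={0}
  n6('dbc'): parent n5 fail=0; on 'c' 0 → fail=0;  out ∅∪∅=∅
  n7('dbcb'): parent n6 fail=0; on 'b' 0 → fail=0;  out ∅∪∅=∅
  n8('dbcbc'): parent n7 fail=0; on 'c' 0 → fail=0;  out ∅∪∅=∅
  n9('dbcbca'): parent n8 fail=0; on 'a' 0 → fail=1;  out {1}∪∅={1}

Run:
i=0 'b': node 0→0
i=1 'a': node 0→1
i=2 'd': node 1→2
i=3 'd': node 2→3  emit P0@[1:3]
i=4 'b': node 3→5 (fail-walked)
i=5 'd': node 5→4 (fail-walked)
i=6 'b': node 4→5
i=7 'c': node 5→6
i=8 'b': node 6→7
i=9 'c': node 7→8
i=10 'a': node 8→9  emit P1@[5:10]
i=11 'a': node 9→1 (fail-walked)
i=12 'd': node 1→2
i=13 'd': node 2→3  emit P0@[11:13]
i=14 'a': node 3→1 (fail-walked)
i=15 'd': node 1→2
i=16 'd': node 2→3  emit P0@[14:16]
i=17 'c': node 3→0 (fail-walked)
i=18 'a': node 0→1
i=19 'a': node 1→1 (fail-walked)
i=20 'd': node 1→2
i=21 'b': node 2→5 (fail-walked)
i=22 'c': node 5→6
i=23 'b': node 6→7
i=24 'c': node 7→8
i=25 'a': node 8→9  emit P1@[20:25]
i=26 'a': node 9→1 (fail-walked)
i=27 'a': node 1→1 (fail-walked)

All matches (sorted): [[3,0],[10,1],[13,0],[16,0],[25,1]]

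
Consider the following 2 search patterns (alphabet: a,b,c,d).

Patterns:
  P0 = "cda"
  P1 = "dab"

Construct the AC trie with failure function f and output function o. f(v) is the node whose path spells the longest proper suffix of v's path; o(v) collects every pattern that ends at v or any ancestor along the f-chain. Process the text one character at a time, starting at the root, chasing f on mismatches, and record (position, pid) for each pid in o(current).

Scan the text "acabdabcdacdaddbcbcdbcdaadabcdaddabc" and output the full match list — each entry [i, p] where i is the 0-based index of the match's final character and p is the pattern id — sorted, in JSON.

Build automaton:
Trie (insert patterns):
  0='ε' goto c→1 d→4
  1='c' goto d→2
  2='cd' goto a→3
  3='cda' goto ·  [P0 ends]
  4='d' goto a→5
  5='da' goto b→6
  6='dab' goto ·  [P1 ends]

BFS fail/out derivation:
  n1('c'): parent n0 fail=0; on 'c' 0 → fail=0;  out ∅∪∅=∅
  n4('d'): parent n0 fail=0; on 'd' 0 → fail=0;  out ∅∪∅=∅
  n2('cd'): parent n1 fail=0; on 'd' 0 → fail=4;  out ∅∪∅=∅
  n5('da'): parent n4 fail=0; on 'a' 0 → fail=0;  out ∅∪∅=∅
  n3('cda'): parent n2 fail=4; on 'a' 4 → fail=5;  out {0}∪∅={0}
  n6('dab'): parent n5 fail=0; on 'b' 0 → fail=0;  out {1}∪∅={1}

Run:
[0] read 'a'  n0⇒n0
[1] read 'c'  n0⇒n1
[2] read 'a'  n1⇒n0 (via fail)
[3] read 'b'  n0⇒n0
[4] read 'd'  n0⇒n4
[5] read 'a'  n4⇒n5
[6] read 'b'  n5⇒n6  → match P1@[4:6]
[7] read 'c'  n6⇒n1 (via fail)
[8] read 'd'  n1⇒n2
[9] read 'a'  n2⇒n3  → match P0@[7:9]
[10] read 'c'  n3⇒n1 (via fail)
[11] read 'd'  n1⇒n2
[12] read 'a'  n2⇒n3  → match P0@[10:12]
[13] read 'd'  n3⇒n4 (via fail)
[14] read 'd'  n4⇒n4 (via fail)
[15] read 'b'  n4⇒n0 (via fail)
[16] read 'c'  n0⇒n1
[17] read 'b'  n1⇒n0 (via fail)
[18] read 'c'  n0⇒n1
[19] read 'd'  n1⇒n2
[20] read 'b'  n2⇒n0 (via fail)
[21] read 'c'  n0⇒n1
[22] read 'd'  n1⇒n2
[23] read 'a'  n2⇒n3  → match P0@[21:23]
[24] read 'a'  n3⇒n0 (via fail)
[25] read 'd'  n0⇒n4
[26] read 'a'  n4⇒n5
[27] read 'b'  n5⇒n6  → match P1@[25:27]
[28] read 'c'  n6⇒n1 (via fail)
[29] read 'd'  n1⇒n2
[30] read 'a'  n2⇒n3  → match P0@[28:30]
[31] read 'd'  n3⇒n4 (via fail)
[32] read 'd'  n4⇒n4 (via fail)
[33] read 'a'  n4⇒n5
[34] read 'b'  n5⇒n6  → match P1@[32:34]
[35] read 'c'  n6⇒n1 (via fail)

All matches (sorted): [[6,1],[9,0],[12,0],[23,0],[27,1],[30,0],[34,1]]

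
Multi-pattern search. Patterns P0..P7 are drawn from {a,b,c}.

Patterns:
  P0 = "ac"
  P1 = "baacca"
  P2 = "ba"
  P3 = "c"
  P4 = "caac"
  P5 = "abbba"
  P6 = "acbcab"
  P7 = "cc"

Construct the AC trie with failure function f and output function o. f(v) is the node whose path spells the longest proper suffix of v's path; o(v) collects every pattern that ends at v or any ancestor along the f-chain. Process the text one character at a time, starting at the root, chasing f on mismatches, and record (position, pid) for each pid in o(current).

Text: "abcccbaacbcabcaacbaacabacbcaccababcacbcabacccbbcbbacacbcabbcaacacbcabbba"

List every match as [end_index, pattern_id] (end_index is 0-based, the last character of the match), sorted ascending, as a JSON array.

Build:
Trie nodes:
  n0 'ε': a→1 b→3 c→9
  n1 'a': b→13 c→2
  n2 'ac': b→17  ←P0
  n3 'b': a→4
  n4 'ba': a→5  ←P2
  n5 'baa': c→6
  n6 'baac': c→7
  n7 'baacc': a→8
  n8 'baacca': ·  ←P1
  n9 'c': a→10 c→21  ←P3
  n10 'ca': a→11
  n11 'caa': c→12
  n12 'caac': ·  ←P4
  n13 'ab': b→14
  n14 'abb': b→15
  n15 'abbb': a→16
  n16 'abbba': ·  ←P5
  n17 'acb': c→18
  n18 'acbc': a→19
  n19 'acbca': b→20
  n20 'acbcab': ·  ←P6
  n21 'cc': ·  ←P7

BFS fail/out derivation:
  fail(1) 'a': from fail(0)=0 chase 'a': 0 ⇒ 0;  out=∅∪out(0)=∅
  fail(3) 'b': from fail(0)=0 chase 'b': 0 ⇒ 0;  out=∅∪out(0)=∅
  fail(9) 'c': from fail(0)=0 chase 'c': 0 ⇒ 0;  out={3}∪out(0)={3}
  fail(2) 'ac': from fail(1)=0 chase 'c': 0 ⇒ 9;  out={0}∪out(9)={0,3}
  fail(4) 'ba': from fail(3)=0 chase 'a': 0 ⇒ 1;  out={2}∪out(1)={2}
  fail(10) 'ca': from fail(9)=0 chase 'a': 0 ⇒ 1;  out=∅∪out(1)=∅
  fail(13) 'ab': from fail(1)=0 chase 'b': 0 ⇒ 3;  out=∅∪out(3)=∅
  fail(21) 'cc': from fail(9)=0 chase 'c': 0 ⇒ 9;  out={7}∪out(9)={3,7}
  fail(5) 'baa': from fail(4)=1 chase 'a': 1→0 ⇒ 1;  out=∅∪out(1)=∅
  fail(11) 'caa': from fail(10)=1 chase 'a': 1→0 ⇒ 1;  out=∅∪out(1)=∅
  fail(14) 'abb': from fail(13)=3 chase 'b': 3→0 ⇒ 3;  out=∅∪out(3)=∅
  fail(17) 'acb': from fail(2)=9 chase 'b': 9→0 ⇒ 3;  out=∅∪out(3)=∅
  fail(6) 'baac': from fail(5)=1 chase 'c': 1 ⇒ 2;  out=∅∪out(2)={0,3}
  fail(12) 'caac': from fail(11)=1 chase 'c': 1 ⇒ 2;  out={4}∪out(2)={0,3,4}
  fail(15) 'abbb': from fail(14)=3 chase 'b': 3→0 ⇒ 3;  out=∅∪out(3)=∅
  fail(18) 'acbc': from fail(17)=3 chase 'c': 3→0 ⇒ 9;  out=∅∪out(9)={3}
  fail(7) 'baacc': from fail(6)=2 chase 'c': 2→9 ⇒ 21;  out=∅∪out(21)={3,7}
  fail(16) 'abbba': from fail(15)=3 chase 'a': 3 ⇒ 4;  out={5}∪out(4)={2,5}
  fail(19) 'acbca': from fail(18)=9 chase 'a': 9 ⇒ 10;  out=∅∪out(10)=∅
  fail(8) 'baacca': from fail(7)=21 chase 'a': 21→9 ⇒ 10;  out={1}∪out(10)={1}
  fail(20) 'acbcab': from fail(19)=10 chase 'b': 10→1 ⇒ 13;  out={6}∪out(13)={6}

Run:
i=0 'a': node 0→1
i=1 'b': node 1→13
i=2 'c': node 13→9 (via fail)  ** P3@[2:2]
i=3 'c': node 9→21  ** P3@[3:3],P7@[2:3]
i=4 'c': node 21→21 (via fail)  ** P3@[4:4],P7@[3:4]
i=5 'b': node 21→3 (via fail)
i=6 'a': node 3→4  ** P2@[5:6]
i=7 'a': node 4→5
i=8 'c': node 5→6  ** P0@[7:8],P3@[8:8]
i=9 'b': node 6→17 (via fail)
i=10 'c': node 17→18  ** P3@[10:10]
i=11 'a': node 18→19
i=12 'b': node 19→20  ** P6@[7:12]
i=13 'c': node 20→9 (via fail)  ** P3@[13:13]
i=14 'a': node 9→10
i=15 'a': node 10→11
i=16 'c': node 11→12  ** P0@[15:16],P3@[16:16],P4@[13:16]
i=17 'b': node 12→17 (via fail)
i=18 'a': node 17→4 (via fail)  ** P2@[17:18]
i=19 'a': node 4→5
i=20 'c': node 5→6  ** P0@[19:20],P3@[20:20]
i=21 'a': node 6→10 (via fail)
i=22 'b': node 10→13 (via fail)
i=23 'a': node 13→4 (via fail)  ** P2@[22:23]
i=24 'c': node 4→2 (via fail)  ** P0@[23:24],P3@[24:24]
i=25 'b': node 2→17
i=26 'c': node 17→18  ** P3@[26:26]
i=27 'a': node 18→19
i=28 'c': node 19→2 (via fail)  ** P0@[27:28],P3@[28:28]
i=29 'c': node 2→21 (via fail)  ** P3@[29:29],P7@[28:29]
i=30 'a': node 21→10 (via fail)
i=31 'b': node 10→13 (via fail)
i=32 'a': node 13→4 (via fail)  ** P2@[31:32]
i=33 'b': node 4→13 (via fail)
i=34 'c': node 13→9 (via fail)  ** P3@[34:34]
i=35 'a': node 9→10
i=36 'c': node 10→2 (via fail)  ** P0@[35:36],P3@[36:36]
i=37 'b': node 2→17
i=38 'c': node 17→18  ** P3@[38:38]
i=39 'a': node 18→19
i=40 'b': node 19→20  ** P6@[35:40]
i=41 'a': node 20→4 (via fail)  ** P2@[40:41]
i=42 'c': node 4→2 (via fail)  ** P0@[41:42],P3@[42:42]
i=43 'c': node 2→21 (via fail)  ** P3@[43:43],P7@[42:43]
i=44 'c': node 21→21 (via fail)  ** P3@[44:44],P7@[43:44]
i=45 'b': node 21→3 (via fail)
i=46 'b': node 3→3 (via fail)
i=47 'c': node 3→9 (via fail)  ** P3@[47:47]
i=48 'b': node 9→3 (via fail)
i=49 'b': node 3→3 (via fail)
i=50 'a': node 3→4  ** P2@[49:50]
i=51 'c': node 4→2 (via fail)  ** P0@[50:51],P3@[51:51]
i=52 'a': node 2→10 (via fail)
i=53 'c': node 10→2 (via fail)  ** P0@[52:53],P3@[53:53]
i=54 'b': node 2→17
i=55 'c': node 17→18  ** P3@[55:55]
i=56 'a': node 18→19
i=57 'b': node 19→20  ** P6@[52:57]
i=58 'b': node 20→14 (via fail)
i=59 'c': node 14→9 (via fail)  ** P3@[59:59]
i=60 'a': node 9→10
i=61 'a': node 10→11
i=62 'c': node 11→12  ** P0@[61:62],P3@[62:62],P4@[59:62]
i=63 'a': node 12→10 (via fail)
i=64 'c': node 10→2 (via fail)  ** P0@[63:64],P3@[64:64]
i=65 'b': node 2→17
i=66 'c': node 17→18  ** P3@[66:66]
i=67 'a': node 18→19
i=68 'b': node 19→20  ** P6@[63:68]
i=69 'b': node 20→14 (via fail)
i=70 'b': node 14→15
i=71 'a': node 15→16  ** P2@[70:71],P5@[67:71]

Matches: [[2,3],[3,3],[3,7],[4,3],[4,7],[6,2],[8,0],[8,3],[10,3],[12,6],[13,3],[16,0],[16,3],[16,4],[18,2],[20,0],[20,3],[23,2],[24,0],[24,3],[26,3],[28,0],[28,3],[29,3],[29,7],[32,2],[34,3],[36,0],[36,3],[38,3],[40,6],[41,2],[42,0],[42,3],[43,3],[43,7],[44,3],[44,7],[47,3],[50,2],[51,0],[51,3],[53,0],[53,3],[55,3],[57,6],[59,3],[62,0],[62,3],[62,4],[64,0],[64,3],[66,3],[68,6],[71,2],[71,5]]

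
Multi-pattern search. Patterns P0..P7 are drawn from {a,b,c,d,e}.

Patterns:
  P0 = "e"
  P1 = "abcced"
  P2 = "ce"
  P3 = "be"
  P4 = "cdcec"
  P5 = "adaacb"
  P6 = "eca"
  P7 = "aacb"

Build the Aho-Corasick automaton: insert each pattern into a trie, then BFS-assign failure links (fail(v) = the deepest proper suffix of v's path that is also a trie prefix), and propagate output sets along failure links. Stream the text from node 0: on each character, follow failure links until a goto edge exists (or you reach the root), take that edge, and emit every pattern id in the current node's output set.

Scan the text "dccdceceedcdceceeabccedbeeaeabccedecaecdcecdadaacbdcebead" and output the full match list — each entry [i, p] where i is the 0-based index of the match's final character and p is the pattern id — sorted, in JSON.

Build automaton:
Trie (insert patterns):
  n0 'ε': a→2 b→10 c→8 e→1
  n1 'e': c→21  ←P0
  n2 'a': a→23 b→3 d→16
  n3 'ab': c→4
  n4 'abc': c→5
  n5 'abcc': e→6
  n6 'abcce': d→7
  n7 'abcced': ·  ←P1
  n8 'c': d→12 e→9
  n9 'ce': ·  ←P2
  n10 'b': e→11
  n11 'be': ·  ←P3
  n12 'cd': c→13
  n13 'cdc': e→14
  n14 'cdce': c→15
  n15 'cdcec': ·  ←P4
  n16 'ad': a→17
  n17 'ada': a→18
  n18 'adaa': c→19
  n19 'adaac': b→20
  n20 'adaacb': ·  ←P5
  n21 'ec': a→22
  n22 'eca': ·  ←P6
  n23 'aa': c→24
  n24 'aac': b→25
  n25 'aacb': ·  ←P7

Failure links (BFS by depth):
  n1('e'): parent n0 fail=0; on 'e' 0 → fail=0;  out {0}∪∅={0}
  n2('a'): parent n0 fail=0; on 'a' 0 → fail=0;  out ∅∪∅=∅
  n8('c'): parent n0 fail=0; on 'c' 0 → fail=0;  out ∅∪∅=∅
  n10('b'): parent n0 fail=0; on 'b' 0 → fail=0;  out ∅∪∅=∅
  n3('ab'): parent n2 fail=0; on 'b' 0 → fail=10;  out ∅∪∅=∅
  n9('ce'): parent n8 fail=0; on 'e' 0 → fail=1;  out {2}∪{0}={0,2}
  n11('be'): parent n10 fail=0; on 'e' 0 → fail=1;  out {3}∪{0}={0,3}
  n12('cd'): parent n8 fail=0; on 'd' 0 → fail=0;  out ∅∪∅=∅
  n16('ad'): parent n2 fail=0; on 'd' 0 → fail=0;  out ∅∪∅=∅
  n21('ec'): parent n1 fail=0; on 'c' 0 → fail=8;  out ∅∪∅=∅
  n23('aa'): parent n2 fail=0; on 'a' 0 → fail=2;  out ∅∪∅=∅
  n4('abc'): parent n3 fail=10; on 'c' 10→0 → fail=8;  out ∅∪∅=∅
  n13('cdc'): parent n12 fail=0; on 'c' 0 → fail=8;  out ∅∪∅=∅
  n17('ada'): parent n16 fail=0; on 'a' 0 → fail=2;  out ∅∪∅=∅
  n22('eca'): parent n21 fail=8; on 'a' 8→0 → fail=2;  out {6}∪∅={6}
  n24('aac'): parent n23 fail=2; on 'c' 2→0 → fail=8;  out ∅∪∅=∅
  n5('abcc'): parent n4 fail=8; on 'c' 8→0 → fail=8;  out ∅∪∅=∅
  n14('cdce'): parent n13 fail=8; on 'e' 8 → fail=9;  out ∅∪{0,2}={0,2}
  n18('adaa'): parent n17 fail=2; on 'a' 2 → fail=23;  out ∅∪∅=∅
  n25('aacb'): parent n24 fail=8; on 'b' 8→0 → fail=10;  out {7}∪∅={7}
  n6('abcce'): parent n5 fail=8; on 'e' 8 → fail=9;  out ∅∪{0,2}={0,2}
  n15('cdcec'): parent n14 fail=9; on 'c' 9→1 → fail=21;  out {4}∪∅={4}
  n19('adaac'): parent n18 fail=23; on 'c' 23 → fail=24;  out ∅∪∅=∅
  n7('abcced'): parent n6 fail=9; on 'd' 9→1→0 → fail=0;  out {1}∪∅={1}
  n20('adaacb'): parent n19 fail=24; on 'b' 24 → fail=25;  out {5}∪{7}={5,7}

Scan:
pos 0 'd': at 0
pos 1 'c': at 8
pos 2 'c': at 8 ·f
pos 3 'd': at 12
pos 4 'c': at 13
pos 5 'e': at 14  ** P0@[5:5],P2@[4:5]
pos 6 'c': at 15  ** P4@[2:6]
pos 7 'e': at 9 ·f  ** P0@[7:7],P2@[6:7]
pos 8 'e': at 1 ·f  ** P0@[8:8]
pos 9 'd': at 0 ·f
pos 10 'c': at 8
pos 11 'd': at 12
pos 12 'c': at 13
pos 13 'e': at 14  ** P0@[13:13],P2@[12:13]
pos 14 'c': at 15  ** P4@[10:14]
pos 15 'e': at 9 ·f  ** P0@[15:15],P2@[14:15]
pos 16 'e': at 1 ·f  ** P0@[16:16]
pos 17 'a': at 2 ·f
pos 18 'b': at 3
pos 19 'c': at 4
pos 20 'c': at 5
pos 21 'e': at 6  ** P0@[21:21],P2@[20:21]
pos 22 'd': at 7  ** P1@[17:22]
pos 23 'b': at 10 ·f
pos 24 'e': at 11  ** P0@[24:24],P3@[23:24]
pos 25 'e': at 1 ·f  ** P0@[25:25]
pos 26 'a': at 2 ·f
pos 27 'e': at 1 ·f  ** P0@[27:27]
pos 28 'a': at 2 ·f
pos 29 'b': at 3
pos 30 'c': at 4
pos 31 'c': at 5
pos 32 'e': at 6  ** P0@[32:32],P2@[31:32]
pos 33 'd': at 7  ** P1@[28:33]
pos 34 'e': at 1 ·f  ** P0@[34:34]
pos 35 'c': at 21
pos 36 'a': at 22  ** P6@[34:36]
pos 37 'e': at 1 ·f  ** P0@[37:37]
pos 38 'c': at 21
pos 39 'd': at 12 ·f
pos 40 'c': at 13
pos 41 'e': at 14  ** P0@[41:41],P2@[40:41]
pos 42 'c': at 15  ** P4@[38:42]
pos 43 'd': at 12 ·f
pos 44 'a': at 2 ·f
pos 45 'd': at 16
pos 46 'a': at 17
pos 47 'a': at 18
pos 48 'c': at 19
pos 49 'b': at 20  ** P5@[44:49],P7@[46:49]
pos 50 'd': at 0 ·f
pos 51 'c': at 8
pos 52 'e': at 9  ** P0@[52:52],P2@[51:52]
pos 53 'b': at 10 ·f
pos 54 'e': at 11  ** P0@[54:54],P3@[53:54]
pos 55 'a': at 2 ·f
pos 56 'd': at 16

All matches (sorted): [[5,0],[5,2],[6,4],[7,0],[7,2],[8,0],[13,0],[13,2],[14,4],[15,0],[15,2],[16,0],[21,0],[21,2],[22,1],[24,0],[24,3],[25,0],[27,0],[32,0],[32,2],[33,1],[34,0],[36,6],[37,0],[41,0],[41,2],[42,4],[49,5],[49,7],[52,0],[52,2],[54,0],[54,3]]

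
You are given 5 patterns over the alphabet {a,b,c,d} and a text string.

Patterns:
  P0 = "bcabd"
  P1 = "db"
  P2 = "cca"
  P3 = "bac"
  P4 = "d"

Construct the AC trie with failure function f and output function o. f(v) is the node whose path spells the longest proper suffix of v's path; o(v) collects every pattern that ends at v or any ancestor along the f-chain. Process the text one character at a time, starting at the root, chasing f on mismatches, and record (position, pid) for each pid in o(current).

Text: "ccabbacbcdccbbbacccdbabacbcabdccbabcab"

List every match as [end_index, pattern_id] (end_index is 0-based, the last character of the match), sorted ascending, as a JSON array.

Build automaton:
Trie (insert patterns):
  n0 'ε': b→1 c→8 d→6
  n1 'b': a→11 c→2
  n2 'bc': a→3
  n3 'bca': b→4
  n4 'bcab': d→5
  n5 'bcabd': ·  ←P0
  n6 'd': b→7  ←P4
  n7 'db': ·  ←P1
  n8 'c': c→9
  n9 'cc': a→10
  n10 'cca': ·  ←P2
  n11 'ba': c→12
  n12 'bac': ·  ←P3

BFS fail/out derivation:
  fail(1) 'b': from fail(0)=0 chase 'b': 0 ⇒ 0;  out=∅∪out(0)=∅
  fail(6) 'd': from fail(0)=0 chase 'd': 0 ⇒ 0;  out={4}∪out(0)={4}
  fail(8) 'c': from fail(0)=0 chase 'c': 0 ⇒ 0;  out=∅∪out(0)=∅
  fail(2) 'bc': from fail(1)=0 chase 'c': 0 ⇒ 8;  out=∅∪out(8)=∅
  fail(7) 'db': from fail(6)=0 chase 'b': 0 ⇒ 1;  out={1}∪out(1)={1}
  fail(9) 'cc': from fail(8)=0 chase 'c': 0 ⇒ 8;  out=∅∪out(8)=∅
  fail(11) 'ba': from fail(1)=0 chase 'a': 0 ⇒ 0;  out=∅∪out(0)=∅
  fail(3) 'bca': from fail(2)=8 chase 'a': 8→0 ⇒ 0;  out=∅∪out(0)=∅
  fail(10) 'cca': from fail(9)=8 chase 'a': 8→0 ⇒ 0;  out={2}∪out(0)={2}
  fail(12) 'bac': from fail(11)=0 chase 'c': 0 ⇒ 8;  out={3}∪out(8)={3}
  fail(4) 'bcab': from fail(3)=0 chase 'b': 0 ⇒ 1;  out=∅∪out(1)=∅
  fail(5) 'bcabd': from fail(4)=1 chase 'd': 1→0 ⇒ 6;  out={0}∪out(6)={0,4}

Text stream:
[0] read 'c'  n0⇒n8
[1] read 'c'  n8⇒n9
[2] read 'a'  n9⇒n10  ** P2@[0:2]
[3] read 'b'  n10⇒n1 ·f
[4] read 'b'  n1⇒n1 ·f
[5] read 'a'  n1⇒n11
[6] read 'c'  n11⇒n12  ** P3@[4:6]
[7] read 'b'  n12⇒n1 ·f
[8] read 'c'  n1⇒n2
[9] read 'd'  n2⇒n6 ·f  ** P4@[9:9]
[10] read 'c'  n6⇒n8 ·f
[11] read 'c'  n8⇒n9
[12] read 'b'  n9⇒n1 ·f
[13] read 'b'  n1⇒n1 ·f
[14] read 'b'  n1⇒n1 ·f
[15] read 'a'  n1⇒n11
[16] read 'c'  n11⇒n12  ** P3@[14:16]
[17] read 'c'  n12⇒n9 ·f
[18] read 'c'  n9⇒n9 ·f
[19] read 'd'  n9⇒n6 ·f  ** P4@[19:19]
[20] read 'b'  n6⇒n7  ** P1@[19:20]
[21] read 'a'  n7⇒n11 ·f
[22] read 'b'  n11⇒n1 ·f
[23] read 'a'  n1⇒n11
[24] read 'c'  n11⇒n12  ** P3@[22:24]
[25] read 'b'  n12⇒n1 ·f
[26] read 'c'  n1⇒n2
[27] read 'a'  n2⇒n3
[28] read 'b'  n3⇒n4
[29] read 'd'  n4⇒n5  ** P0@[25:29],P4@[29:29]
[30] read 'c'  n5⇒n8 ·f
[31] read 'c'  n8⇒n9
[32] read 'b'  n9⇒n1 ·f
[33] read 'a'  n1⇒n11
[34] read 'b'  n11⇒n1 ·f
[35] read 'c'  n1⇒n2
[36] read 'a'  n2⇒n3
[37] read 'b'  n3⇒n4

All matches (sorted): [[2,2],[6,3],[9,4],[16,3],[19,4],[20,1],[24,3],[29,0],[29,4]]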